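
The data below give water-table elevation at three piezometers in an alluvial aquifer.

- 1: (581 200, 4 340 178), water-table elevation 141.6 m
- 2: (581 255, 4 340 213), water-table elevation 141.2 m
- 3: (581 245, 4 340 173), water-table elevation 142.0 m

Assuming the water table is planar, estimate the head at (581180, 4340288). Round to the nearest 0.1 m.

139.1 m

Differences from 1: to 2 (Δx, Δy, Δh) = (55, 35, -0.4); to 3 = (45, -5, +0.4).
Determinant of the coordinate differences = 55·(-5) − 45·35 = -1850.
∂h/∂x = [(-0.4)·(-5) − (+0.4)·35] / -1850 = +0.006486
∂h/∂y = [55·(+0.4) − 45·(-0.4)] / -1850 = -0.02162
h(581180, 4340288) = 141.6 + (+0.006486)·(-20) + (-0.02162)·(110) = 141.6 -0.130 -2.378 = 139.092 m.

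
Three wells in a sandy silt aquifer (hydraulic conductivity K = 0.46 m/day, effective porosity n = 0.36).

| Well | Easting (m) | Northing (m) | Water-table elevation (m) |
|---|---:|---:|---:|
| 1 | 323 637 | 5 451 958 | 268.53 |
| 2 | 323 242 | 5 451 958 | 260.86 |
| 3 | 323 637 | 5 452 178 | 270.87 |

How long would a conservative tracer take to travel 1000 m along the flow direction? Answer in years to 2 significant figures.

∂h/∂x = (260.86 − 268.53) / (323242 − 323637) = +0.01942
∂h/∂y = (270.87 − 268.53) / (5452178 − 5451958) = +0.01064
|∇h| = √(0.01942² + 0.01064²) = 0.02214
Seepage velocity v = K·i/n = 0.46 × 0.02214 / 0.36 = 0.02829 m/day.
t = 1000 / 0.02829 = 3.535e+04 days = 96.8 years.

97 years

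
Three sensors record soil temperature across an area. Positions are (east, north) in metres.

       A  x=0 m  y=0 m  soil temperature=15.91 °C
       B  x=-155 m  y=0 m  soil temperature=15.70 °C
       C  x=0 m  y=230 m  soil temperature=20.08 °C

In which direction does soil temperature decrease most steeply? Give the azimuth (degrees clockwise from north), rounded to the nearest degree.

∂T/∂x = (15.70 − 15.91) / (-155 − 0) = +0.001355
∂T/∂y = (20.08 − 15.91) / (230 − 0) = +0.01813
Steepest decrease is along −∇f: components (-0.001355 E, -0.01813 N).
Azimuth = atan2(-0.001355, -0.01813) = 184.3° ≈ 184°.

184°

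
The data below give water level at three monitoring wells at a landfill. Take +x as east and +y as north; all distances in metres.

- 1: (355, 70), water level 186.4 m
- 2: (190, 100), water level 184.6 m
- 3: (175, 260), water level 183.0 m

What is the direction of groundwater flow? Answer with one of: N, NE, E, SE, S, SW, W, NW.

NW

Three-point gradient (reference 1): Δ to 2 = (-165, 30, -1.8), Δ to 3 = (-180, 190, -3.4).
∂h/∂x = +0.009249, ∂h/∂y = -0.009133 (det = -25950).
Flow = −∇h = (-0.009249 east, +0.009133 north), which points northwest.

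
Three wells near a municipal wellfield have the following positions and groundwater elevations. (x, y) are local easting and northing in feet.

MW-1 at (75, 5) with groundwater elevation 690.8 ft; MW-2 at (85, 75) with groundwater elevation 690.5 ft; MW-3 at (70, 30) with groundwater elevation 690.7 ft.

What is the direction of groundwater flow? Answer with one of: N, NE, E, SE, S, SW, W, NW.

With h = a·x + b·y + c and MW-1 as origin, the differences give:
  10·a + 70·b = -0.3
  (-5)·a + 25·b = -0.1
Eliminate b (×25 and ×70, subtract): 600·a = -0.50 → a = ∂h/∂x = -0.0008333
Back-substitute: b = ∂h/∂y = -0.004167.
Flow = −∇h = (+0.0008333 east, +0.004167 north), which points north.

N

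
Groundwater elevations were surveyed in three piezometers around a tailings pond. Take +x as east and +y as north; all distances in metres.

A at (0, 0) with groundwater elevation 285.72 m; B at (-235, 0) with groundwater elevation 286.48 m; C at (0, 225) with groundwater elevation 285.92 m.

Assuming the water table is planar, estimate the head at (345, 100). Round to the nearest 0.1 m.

∂h/∂x = (286.48 − 285.72) / (-235 − 0) = -0.003234
∂h/∂y = (285.92 − 285.72) / (225 − 0) = +0.0008889
h(345, 100) = 285.72 + (-0.003234)·(345) + (+0.0008889)·(100) = 285.72 -1.116 +0.089 = 284.693 m.

284.7 m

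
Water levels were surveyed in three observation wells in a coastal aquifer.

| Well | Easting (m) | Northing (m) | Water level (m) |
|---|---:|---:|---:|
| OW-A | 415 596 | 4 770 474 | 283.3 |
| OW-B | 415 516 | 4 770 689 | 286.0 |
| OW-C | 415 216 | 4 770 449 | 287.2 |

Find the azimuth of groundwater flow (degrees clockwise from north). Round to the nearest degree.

Taking OW-A as reference: OW-B−OW-A = (-80, 215, +2.7); OW-C−OW-A = (-380, -25, +3.9).
Solve a·Δx + b·Δy = Δh: det = (-80)·(-25) − (-380)·215 = 83700.
∂h/∂x = [(+2.7)·(-25) − (+3.9)·215] / 83700 = -0.01082
∂h/∂y = [(-80)·(+3.9) − (-380)·(+2.7)] / 83700 = +0.008530
Flow direction (−∇h) has components (+0.01082 E, -0.008530 N).
Azimuth = atan2(E, N) = atan2(+0.01082, -0.008530) = 128.2° ≈ 128°.

128°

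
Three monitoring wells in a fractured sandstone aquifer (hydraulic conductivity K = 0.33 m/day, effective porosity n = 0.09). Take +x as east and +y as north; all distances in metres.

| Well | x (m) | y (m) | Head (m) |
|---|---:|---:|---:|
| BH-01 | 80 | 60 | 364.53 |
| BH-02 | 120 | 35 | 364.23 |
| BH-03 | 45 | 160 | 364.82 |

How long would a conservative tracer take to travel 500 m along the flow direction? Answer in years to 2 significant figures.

Taking BH-01 as reference: BH-02−BH-01 = (40, -25, -0.30); BH-03−BH-01 = (-35, 100, +0.29).
Solve a·Δx + b·Δy = Δh: det = 40·100 − (-35)·(-25) = 3125.
∂h/∂x = [(-0.30)·100 − (+0.29)·(-25)] / 3125 = -0.007280
∂h/∂y = [40·(+0.29) − (-35)·(-0.30)] / 3125 = +0.0003520
|∇h| = √(-0.007280² + 0.0003520²) = 0.007289
Seepage velocity v = K·i/n = 0.33 × 0.007289 / 0.09 = 0.02673 m/day.
t = 500 / 0.02673 = 1.871e+04 days = 51.2 years.

51 years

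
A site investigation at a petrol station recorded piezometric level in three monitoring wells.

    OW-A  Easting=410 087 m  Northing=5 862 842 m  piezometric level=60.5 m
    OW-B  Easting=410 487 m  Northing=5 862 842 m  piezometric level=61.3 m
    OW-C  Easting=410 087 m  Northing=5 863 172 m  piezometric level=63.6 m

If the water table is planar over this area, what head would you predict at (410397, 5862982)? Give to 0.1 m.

∂h/∂x = (61.3 − 60.5) / (410487 − 410087) = +0.002000
∂h/∂y = (63.6 − 60.5) / (5863172 − 5862842) = +0.009394
h(410397, 5862982) = 60.5 + (+0.002000)·(310) + (+0.009394)·(140) = 60.5 +0.620 +1.315 = 62.435 m.

62.4 m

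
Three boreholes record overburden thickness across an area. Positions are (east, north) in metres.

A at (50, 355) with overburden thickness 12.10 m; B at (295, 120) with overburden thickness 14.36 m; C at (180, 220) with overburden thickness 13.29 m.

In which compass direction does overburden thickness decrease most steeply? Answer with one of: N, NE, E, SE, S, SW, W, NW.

W

Taking A as reference: B−A = (245, -235, +2.26); C−A = (130, -135, +1.19).
Determinant of the coordinate differences = 245·(-135) − 130·(-235) = -2525.
∂d/∂x = [(+2.26)·(-135) − (+1.19)·(-235)] / -2525 = +0.01008
∂d/∂y = [245·(+1.19) − 130·(+2.26)] / -2525 = +0.0008911
Steepest decrease is along −∇f = (-0.01008 E, -0.0008911 N) → west.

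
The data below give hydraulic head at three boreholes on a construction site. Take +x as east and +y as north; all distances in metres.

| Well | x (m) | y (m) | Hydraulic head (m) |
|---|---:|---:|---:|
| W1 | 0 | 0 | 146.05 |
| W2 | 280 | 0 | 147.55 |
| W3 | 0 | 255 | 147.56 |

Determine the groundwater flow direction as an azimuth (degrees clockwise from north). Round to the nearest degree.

222°

∂h/∂x = (147.55 − 146.05) / (280 − 0) = +0.005357
∂h/∂y = (147.56 − 146.05) / (255 − 0) = +0.005922
Flow direction (−∇h) has components (-0.005357 E, -0.005922 N).
Azimuth = atan2(E, N) = atan2(-0.005357, -0.005922) = 222.1° ≈ 222°.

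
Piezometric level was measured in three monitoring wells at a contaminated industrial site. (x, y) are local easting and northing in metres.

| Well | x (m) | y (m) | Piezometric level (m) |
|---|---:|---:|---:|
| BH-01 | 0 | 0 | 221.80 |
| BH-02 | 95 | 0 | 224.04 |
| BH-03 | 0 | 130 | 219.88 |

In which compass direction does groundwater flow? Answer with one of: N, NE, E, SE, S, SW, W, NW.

∂h/∂x = (224.04 − 221.80) / (95 − 0) = +0.02358
∂h/∂y = (219.88 − 221.80) / (130 − 0) = -0.01477
Flow = −∇h = (-0.02358 east, +0.01477 north), which points northwest.

NW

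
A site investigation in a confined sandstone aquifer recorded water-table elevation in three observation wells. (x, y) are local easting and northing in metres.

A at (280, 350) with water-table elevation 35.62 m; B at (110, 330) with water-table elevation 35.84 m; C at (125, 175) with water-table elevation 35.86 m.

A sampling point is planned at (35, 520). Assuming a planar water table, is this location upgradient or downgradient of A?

upgradient

With h = a·x + b·y + c and A as origin, the differences give:
  (-170)·a + (-20)·b = +0.22
  (-155)·a + (-175)·b = +0.24
Eliminate b (×(-175) and ×(-20), subtract): 26650·a = -33.700 → a = ∂h/∂x = -0.001265
Back-substitute: b = ∂h/∂y = -0.0002514.
Head at (35, 520) = 35.62 + (-0.001265)·(-245) + (-0.0002514)·(170) = 35.89 m.
That is higher than the 35.62 m at A, so the point is upgradient.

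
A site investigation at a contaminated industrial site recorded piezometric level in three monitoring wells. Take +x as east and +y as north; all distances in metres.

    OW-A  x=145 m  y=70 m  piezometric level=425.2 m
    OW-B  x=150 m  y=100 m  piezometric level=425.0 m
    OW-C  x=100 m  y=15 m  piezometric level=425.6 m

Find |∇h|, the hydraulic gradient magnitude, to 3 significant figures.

0.00658

With h = a·x + b·y + c and OW-A as origin, the differences give:
  5·a + 30·b = -0.2
  (-45)·a + (-55)·b = +0.4
Eliminate b (×(-55) and ×30, subtract): 1075·a = -1.00 → a = ∂h/∂x = -0.0009302
Back-substitute: b = ∂h/∂y = -0.006512.
|∇h| = √(-0.0009302² + -0.006512²) = 0.006578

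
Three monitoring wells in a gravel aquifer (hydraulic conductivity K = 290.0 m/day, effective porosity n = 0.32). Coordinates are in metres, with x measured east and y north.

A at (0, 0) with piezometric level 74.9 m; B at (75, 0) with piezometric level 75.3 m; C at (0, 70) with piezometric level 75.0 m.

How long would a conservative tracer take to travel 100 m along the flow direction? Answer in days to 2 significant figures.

20 days

∂h/∂x = (75.3 − 74.9) / (75 − 0) = +0.005333
∂h/∂y = (75.0 − 74.9) / (70 − 0) = +0.001429
|∇h| = √(0.005333² + 0.001429²) = 0.005521
Seepage velocity v = K·i/n = 290.0 × 0.005521 / 0.32 = 5.003 m/day.
t = 100 / 5.003 = 19.99 days.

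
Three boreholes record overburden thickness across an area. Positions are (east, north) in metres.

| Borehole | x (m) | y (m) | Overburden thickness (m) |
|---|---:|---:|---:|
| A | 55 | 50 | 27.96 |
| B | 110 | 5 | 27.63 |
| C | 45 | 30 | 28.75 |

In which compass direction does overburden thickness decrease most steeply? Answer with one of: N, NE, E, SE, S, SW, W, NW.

NE

With d = a·x + b·y + c and A as origin, the differences give:
  55·a + (-45)·b = -0.33
  (-10)·a + (-20)·b = +0.79
Eliminate b (×(-20) and ×(-45), subtract): -1550·a = 42.150 → a = ∂d/∂x = -0.02719
Back-substitute: b = ∂d/∂y = -0.02590.
Steepest decrease is along −∇f = (+0.02719 E, +0.02590 N) → northeast.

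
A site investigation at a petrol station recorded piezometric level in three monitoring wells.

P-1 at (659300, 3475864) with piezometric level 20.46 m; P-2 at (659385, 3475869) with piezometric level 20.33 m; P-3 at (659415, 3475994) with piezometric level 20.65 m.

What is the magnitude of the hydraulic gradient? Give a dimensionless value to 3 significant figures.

0.00342

Differences from P-1: to P-2 (Δx, Δy, Δh) = (85, 5, -0.13); to P-3 = (115, 130, +0.19).
Solve a·Δx + b·Δy = Δh: det = 85·130 − 115·5 = 10475.
∂h/∂x = [(-0.13)·130 − (+0.19)·5] / 10475 = -0.001704
∂h/∂y = [85·(+0.19) − 115·(-0.13)] / 10475 = +0.002969
|∇h| = √(-0.001704² + 0.002969²) = 0.003423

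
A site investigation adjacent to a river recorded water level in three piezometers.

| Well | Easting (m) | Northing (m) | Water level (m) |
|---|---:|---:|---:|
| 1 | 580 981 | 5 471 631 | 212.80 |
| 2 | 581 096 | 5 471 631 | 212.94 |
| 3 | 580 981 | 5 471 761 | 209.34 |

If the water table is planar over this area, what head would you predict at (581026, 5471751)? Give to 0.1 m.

209.7 m

∂h/∂x = (212.94 − 212.80) / (581096 − 580981) = +0.001217
∂h/∂y = (209.34 − 212.80) / (5471761 − 5471631) = -0.02662
h(581026, 5471751) = 212.80 + (+0.001217)·(45) + (-0.02662)·(120) = 212.80 +0.055 -3.194 = 209.661 m.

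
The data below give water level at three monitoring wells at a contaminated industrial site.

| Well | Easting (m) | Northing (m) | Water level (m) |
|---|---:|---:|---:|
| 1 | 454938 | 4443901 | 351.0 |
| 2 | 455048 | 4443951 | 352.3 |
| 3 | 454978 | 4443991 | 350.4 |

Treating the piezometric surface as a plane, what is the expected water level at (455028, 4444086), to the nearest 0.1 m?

349.9 m

Taking 1 as reference: 2−1 = (110, 50, +1.3); 3−1 = (40, 90, -0.6).
Determinant of the coordinate differences = 110·90 − 40·50 = 7900.
∂h/∂x = [(+1.3)·90 − (-0.6)·50] / 7900 = +0.01861
∂h/∂y = [110·(-0.6) − 40·(+1.3)] / 7900 = -0.01494
h(455028, 4444086) = 351.0 + (+0.01861)·(90) + (-0.01494)·(185) = 351.0 +1.675 -2.763 = 349.911 m.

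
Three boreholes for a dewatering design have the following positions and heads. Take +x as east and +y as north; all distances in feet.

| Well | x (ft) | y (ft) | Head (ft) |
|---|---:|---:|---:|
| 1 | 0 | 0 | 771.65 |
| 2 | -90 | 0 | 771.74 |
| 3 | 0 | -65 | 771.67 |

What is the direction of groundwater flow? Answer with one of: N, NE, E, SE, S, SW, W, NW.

E

∂h/∂x = (771.74 − 771.65) / (-90 − 0) = -0.001000
∂h/∂y = (771.67 − 771.65) / (-65 − 0) = -0.0003077
Flow = −∇h = (+0.001000 east, +0.0003077 north), which points east.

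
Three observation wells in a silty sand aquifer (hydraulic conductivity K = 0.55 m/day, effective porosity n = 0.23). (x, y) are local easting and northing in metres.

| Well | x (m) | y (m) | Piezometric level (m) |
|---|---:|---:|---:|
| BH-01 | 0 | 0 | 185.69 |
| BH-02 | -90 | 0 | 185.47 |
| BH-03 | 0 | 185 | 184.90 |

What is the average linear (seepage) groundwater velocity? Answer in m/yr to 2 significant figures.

4.3 m/yr

∂h/∂x = (185.47 − 185.69) / (-90 − 0) = +0.002444
∂h/∂y = (184.90 − 185.69) / (185 − 0) = -0.004270
|∇h| = √(0.002444² + -0.004270²) = 0.00492
Seepage velocity v = K·i/n = 0.55 × 0.00492 / 0.23 = 0.01177 m/day = 4.299 m/yr.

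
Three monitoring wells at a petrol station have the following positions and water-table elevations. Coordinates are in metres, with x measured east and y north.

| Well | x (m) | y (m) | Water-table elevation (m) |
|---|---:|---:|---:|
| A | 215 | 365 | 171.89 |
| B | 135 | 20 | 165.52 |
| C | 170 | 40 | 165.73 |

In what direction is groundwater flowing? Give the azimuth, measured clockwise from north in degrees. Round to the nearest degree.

Taking A as reference: B−A = (-80, -345, -6.37); C−A = (-45, -325, -6.16).
Determinant of the coordinate differences = (-80)·(-325) − (-45)·(-345) = 10475.
∂h/∂x = [(-6.37)·(-325) − (-6.16)·(-345)] / 10475 = -0.005246
∂h/∂y = [(-80)·(-6.16) − (-45)·(-6.37)] / 10475 = +0.01968
Flow direction (−∇h) has components (+0.005246 E, -0.01968 N).
Azimuth = atan2(E, N) = atan2(+0.005246, -0.01968) = 165.1° ≈ 165°.

165°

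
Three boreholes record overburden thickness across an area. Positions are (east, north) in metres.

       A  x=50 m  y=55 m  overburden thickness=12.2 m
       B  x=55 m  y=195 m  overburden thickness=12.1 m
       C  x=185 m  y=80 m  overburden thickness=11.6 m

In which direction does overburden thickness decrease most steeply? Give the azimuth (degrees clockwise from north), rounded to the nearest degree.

083°

With d = a·x + b·y + c and A as origin, the differences give:
  5·a + 140·b = -0.1
  135·a + 25·b = -0.6
Eliminate b (×25 and ×140, subtract): -18775·a = 81.50 → a = ∂d/∂x = -0.004341
Back-substitute: b = ∂d/∂y = -0.0005593.
Steepest decrease is along −∇f: components (+0.004341 E, +0.0005593 N).
Azimuth = atan2(+0.004341, +0.0005593) = 82.7° ≈ 083°.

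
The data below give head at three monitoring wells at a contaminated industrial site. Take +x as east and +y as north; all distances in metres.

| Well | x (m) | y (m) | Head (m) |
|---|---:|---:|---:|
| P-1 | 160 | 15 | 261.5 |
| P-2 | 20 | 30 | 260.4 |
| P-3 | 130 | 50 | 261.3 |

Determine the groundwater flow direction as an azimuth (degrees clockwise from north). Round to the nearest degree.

262°

Differences from P-1: to P-2 (Δx, Δy, Δh) = (-140, 15, -1.1); to P-3 = (-30, 35, -0.2).
Solve a·Δx + b·Δy = Δh: det = (-140)·35 − (-30)·15 = -4450.
∂h/∂x = [(-1.1)·35 − (-0.2)·15] / -4450 = +0.007978
∂h/∂y = [(-140)·(-0.2) − (-30)·(-1.1)] / -4450 = +0.001124
Flow direction (−∇h) has components (-0.007978 E, -0.001124 N).
Azimuth = atan2(E, N) = atan2(-0.007978, -0.001124) = 262.0° ≈ 262°.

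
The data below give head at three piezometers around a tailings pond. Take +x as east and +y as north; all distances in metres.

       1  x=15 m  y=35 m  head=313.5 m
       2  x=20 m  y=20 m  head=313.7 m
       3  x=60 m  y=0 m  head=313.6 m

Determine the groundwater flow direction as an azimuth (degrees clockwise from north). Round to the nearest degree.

033°

Differences from 1: to 2 (Δx, Δy, Δh) = (5, -15, +0.2); to 3 = (45, -35, +0.1).
Solve a·Δx + b·Δy = Δh: det = 5·(-35) − 45·(-15) = 500.
∂h/∂x = [(+0.2)·(-35) − (+0.1)·(-15)] / 500 = -0.01100
∂h/∂y = [5·(+0.1) − 45·(+0.2)] / 500 = -0.01700
Flow direction (−∇h) has components (+0.01100 E, +0.01700 N).
Azimuth = atan2(E, N) = atan2(+0.01100, +0.01700) = 32.9° ≈ 033°.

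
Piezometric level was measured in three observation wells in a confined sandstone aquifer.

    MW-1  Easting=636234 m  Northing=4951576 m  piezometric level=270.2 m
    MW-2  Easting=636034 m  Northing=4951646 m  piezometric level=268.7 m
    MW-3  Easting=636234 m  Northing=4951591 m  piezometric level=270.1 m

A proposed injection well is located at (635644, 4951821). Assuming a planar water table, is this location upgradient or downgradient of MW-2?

Differences from MW-1: to MW-2 (Δx, Δy, Δh) = (-200, 70, -1.5); to MW-3 = (0, 15, -0.1).
Solve a·Δx + b·Δy = Δh: det = (-200)·15 − 0·70 = -3000.
∂h/∂x = [(-1.5)·15 − (-0.1)·70] / -3000 = +0.005167
∂h/∂y = [(-200)·(-0.1) − 0·(-1.5)] / -3000 = -0.006667
Head at (635644, 4951821) = 270.2 + (+0.005167)·(-590) + (-0.006667)·(245) = 265.52 m.
That is lower than the 268.7 m at MW-2, so the point is downgradient.

downgradient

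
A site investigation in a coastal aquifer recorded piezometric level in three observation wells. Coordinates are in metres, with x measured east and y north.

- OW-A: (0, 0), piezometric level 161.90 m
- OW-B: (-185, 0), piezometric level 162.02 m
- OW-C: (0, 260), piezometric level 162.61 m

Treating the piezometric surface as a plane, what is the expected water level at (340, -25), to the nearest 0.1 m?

161.6 m

∂h/∂x = (162.02 − 161.90) / (-185 − 0) = -0.0006486
∂h/∂y = (162.61 − 161.90) / (260 − 0) = +0.002731
h(340, -25) = 161.90 + (-0.0006486)·(340) + (+0.002731)·(-25) = 161.90 -0.221 -0.068 = 161.611 m.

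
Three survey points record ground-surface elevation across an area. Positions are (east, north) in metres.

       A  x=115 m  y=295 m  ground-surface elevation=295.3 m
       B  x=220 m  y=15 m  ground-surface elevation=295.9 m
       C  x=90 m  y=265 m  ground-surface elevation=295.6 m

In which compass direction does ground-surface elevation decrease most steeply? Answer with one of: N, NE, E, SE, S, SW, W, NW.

NE

Differences from A: to B (Δx, Δy, Δh) = (105, -280, +0.6); to C = (-25, -30, +0.3).
Solve a·Δx + b·Δy = Δz: det = 105·(-30) − (-25)·(-280) = -10150.
∂z/∂x = [(+0.6)·(-30) − (+0.3)·(-280)] / -10150 = -0.006502
∂z/∂y = [105·(+0.3) − (-25)·(+0.6)] / -10150 = -0.004581
Steepest decrease is along −∇f = (+0.006502 E, +0.004581 N) → northeast.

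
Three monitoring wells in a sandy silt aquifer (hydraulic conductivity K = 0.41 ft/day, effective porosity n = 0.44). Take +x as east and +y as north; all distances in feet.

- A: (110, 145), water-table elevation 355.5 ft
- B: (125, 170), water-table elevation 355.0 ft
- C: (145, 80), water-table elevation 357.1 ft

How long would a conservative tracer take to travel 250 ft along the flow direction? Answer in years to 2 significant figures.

Differences from A: to B (Δx, Δy, Δh) = (15, 25, -0.5); to C = (35, -65, +1.6).
Solve a·Δx + b·Δy = Δh: det = 15·(-65) − 35·25 = -1850.
∂h/∂x = [(-0.5)·(-65) − (+1.6)·25] / -1850 = +0.004054
∂h/∂y = [15·(+1.6) − 35·(-0.5)] / -1850 = -0.02243
|∇h| = √(0.004054² + -0.02243²) = 0.02279
Seepage velocity v = K·i/n = 0.41 × 0.02279 / 0.44 = 0.02124 ft/day.
t = 250 / 0.02124 = 1.177e+04 days = 32.2 years.

32 years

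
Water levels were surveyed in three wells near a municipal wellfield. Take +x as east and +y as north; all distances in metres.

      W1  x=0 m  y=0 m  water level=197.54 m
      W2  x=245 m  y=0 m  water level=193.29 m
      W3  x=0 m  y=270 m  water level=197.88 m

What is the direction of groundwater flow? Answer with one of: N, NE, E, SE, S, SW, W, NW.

E

∂h/∂x = (193.29 − 197.54) / (245 − 0) = -0.01735
∂h/∂y = (197.88 − 197.54) / (270 − 0) = +0.001259
Flow = −∇h = (+0.01735 east, -0.001259 north), which points east.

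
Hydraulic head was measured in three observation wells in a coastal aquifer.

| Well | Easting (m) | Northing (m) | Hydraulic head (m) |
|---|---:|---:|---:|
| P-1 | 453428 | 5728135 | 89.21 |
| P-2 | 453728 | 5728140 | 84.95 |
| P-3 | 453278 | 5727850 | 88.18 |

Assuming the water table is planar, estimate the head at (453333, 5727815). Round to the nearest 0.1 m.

87.0 m

Differences from P-1: to P-2 (Δx, Δy, Δh) = (300, 5, -4.26); to P-3 = (-150, -285, -1.03).
Determinant of the coordinate differences = 300·(-285) − (-150)·5 = -84750.
∂h/∂x = [(-4.26)·(-285) − (-1.03)·5] / -84750 = -0.01439
∂h/∂y = [300·(-1.03) − (-150)·(-4.26)] / -84750 = +0.01119
h(453333, 5727815) = 89.21 + (-0.01439)·(-95) + (+0.01119)·(-320) = 89.21 +1.367 -3.579 = 86.997 m.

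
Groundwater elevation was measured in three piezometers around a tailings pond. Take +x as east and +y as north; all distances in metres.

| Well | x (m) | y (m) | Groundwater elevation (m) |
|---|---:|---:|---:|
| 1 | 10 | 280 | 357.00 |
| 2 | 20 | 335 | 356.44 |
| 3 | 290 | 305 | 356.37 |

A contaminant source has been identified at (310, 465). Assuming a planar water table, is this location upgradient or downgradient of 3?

Taking 1 as reference: 2−1 = (10, 55, -0.56); 3−1 = (280, 25, -0.63).
Determinant of the coordinate differences = 10·25 − 280·55 = -15150.
∂h/∂x = [(-0.56)·25 − (-0.63)·55] / -15150 = -0.001363
∂h/∂y = [10·(-0.63) − 280·(-0.56)] / -15150 = -0.009934
Head at (310, 465) = 357.00 + (-0.001363)·(300) + (-0.009934)·(185) = 354.75 m.
That is lower than the 356.37 m at 3, so the point is downgradient.

downgradient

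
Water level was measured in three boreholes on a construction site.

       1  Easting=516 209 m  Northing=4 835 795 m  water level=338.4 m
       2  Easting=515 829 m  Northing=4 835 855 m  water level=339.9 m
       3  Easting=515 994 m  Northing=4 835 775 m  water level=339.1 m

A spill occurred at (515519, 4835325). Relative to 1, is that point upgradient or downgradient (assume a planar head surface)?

upgradient

Taking 1 as reference: 2−1 = (-380, 60, +1.5); 3−1 = (-215, -20, +0.7).
Determinant of the coordinate differences = (-380)·(-20) − (-215)·60 = 20500.
∂h/∂x = [(+1.5)·(-20) − (+0.7)·60] / 20500 = -0.003512
∂h/∂y = [(-380)·(+0.7) − (-215)·(+1.5)] / 20500 = +0.002756
Head at (515519, 4835325) = 338.4 + (-0.003512)·(-690) + (+0.002756)·(-470) = 339.53 m.
That is higher than the 338.4 m at 1, so the point is upgradient.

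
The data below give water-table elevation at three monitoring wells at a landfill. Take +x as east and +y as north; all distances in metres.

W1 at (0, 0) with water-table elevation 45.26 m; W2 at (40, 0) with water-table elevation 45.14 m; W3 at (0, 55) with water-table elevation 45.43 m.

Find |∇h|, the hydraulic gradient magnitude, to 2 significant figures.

0.0043

∂h/∂x = (45.14 − 45.26) / (40 − 0) = -0.003000
∂h/∂y = (45.43 − 45.26) / (55 − 0) = +0.003091
|∇h| = √(-0.003000² + 0.003091²) = 0.004307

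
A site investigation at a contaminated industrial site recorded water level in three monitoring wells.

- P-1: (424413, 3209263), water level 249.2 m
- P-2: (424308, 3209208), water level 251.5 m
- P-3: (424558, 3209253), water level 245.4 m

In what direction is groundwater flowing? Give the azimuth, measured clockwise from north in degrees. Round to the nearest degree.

106°

Taking P-1 as reference: P-2−P-1 = (-105, -55, +2.3); P-3−P-1 = (145, -10, -3.8).
Solve a·Δx + b·Δy = Δh: det = (-105)·(-10) − 145·(-55) = 9025.
∂h/∂x = [(+2.3)·(-10) − (-3.8)·(-55)] / 9025 = -0.02571
∂h/∂y = [(-105)·(-3.8) − 145·(+2.3)] / 9025 = +0.007258
Flow direction (−∇h) has components (+0.02571 E, -0.007258 N).
Azimuth = atan2(E, N) = atan2(+0.02571, -0.007258) = 105.8° ≈ 106°.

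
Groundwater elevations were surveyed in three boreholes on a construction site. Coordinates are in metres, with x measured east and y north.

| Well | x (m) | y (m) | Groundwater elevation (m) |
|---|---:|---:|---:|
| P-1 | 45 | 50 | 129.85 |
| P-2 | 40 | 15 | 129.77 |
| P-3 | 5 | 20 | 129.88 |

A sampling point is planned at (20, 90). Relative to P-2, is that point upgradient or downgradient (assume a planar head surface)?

upgradient

Three-point gradient (reference P-1): Δ to P-2 = (-5, -35, -0.08), Δ to P-3 = (-40, -30, +0.03).
∂h/∂x = -0.002760, ∂h/∂y = +0.002680 (det = -1250).
Head at (20, 90) = 129.85 + (-0.002760)·(-25) + (+0.002680)·(40) = 130.03 m.
That is higher than the 129.77 m at P-2, so the point is upgradient.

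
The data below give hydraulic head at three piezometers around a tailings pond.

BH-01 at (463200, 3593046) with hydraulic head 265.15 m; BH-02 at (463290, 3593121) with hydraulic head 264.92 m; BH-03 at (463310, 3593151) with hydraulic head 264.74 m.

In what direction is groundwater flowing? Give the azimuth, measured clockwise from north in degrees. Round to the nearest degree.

330°

With h = a·x + b·y + c and BH-01 as origin, the differences give:
  90·a + 75·b = -0.23
  110·a + 105·b = -0.41
Eliminate b (×105 and ×75, subtract): 1200·a = 6.600 → a = ∂h/∂x = +0.005500
Back-substitute: b = ∂h/∂y = -0.009667.
Flow direction (−∇h) has components (-0.005500 E, +0.009667 N).
Azimuth = atan2(E, N) = atan2(-0.005500, +0.009667) = 330.4° ≈ 330°.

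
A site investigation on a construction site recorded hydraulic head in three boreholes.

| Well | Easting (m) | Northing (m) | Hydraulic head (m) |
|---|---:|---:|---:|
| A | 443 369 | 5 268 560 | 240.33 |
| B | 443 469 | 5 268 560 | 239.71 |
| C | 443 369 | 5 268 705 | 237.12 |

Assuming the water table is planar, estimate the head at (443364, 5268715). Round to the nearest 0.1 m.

236.9 m

∂h/∂x = (239.71 − 240.33) / (443469 − 443369) = -0.006200
∂h/∂y = (237.12 − 240.33) / (5268705 − 5268560) = -0.02214
h(443364, 5268715) = 240.33 + (-0.006200)·(-5) + (-0.02214)·(155) = 240.33 +0.031 -3.431 = 236.930 m.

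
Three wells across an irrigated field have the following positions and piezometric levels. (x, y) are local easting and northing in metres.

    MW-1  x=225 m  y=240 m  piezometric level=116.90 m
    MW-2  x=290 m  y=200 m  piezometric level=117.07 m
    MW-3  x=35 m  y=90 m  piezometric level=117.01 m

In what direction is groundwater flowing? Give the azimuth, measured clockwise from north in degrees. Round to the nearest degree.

332°

Taking MW-1 as reference: MW-2−MW-1 = (65, -40, +0.17); MW-3−MW-1 = (-190, -150, +0.11).
Determinant of the coordinate differences = 65·(-150) − (-190)·(-40) = -17350.
∂h/∂x = [(+0.17)·(-150) − (+0.11)·(-40)] / -17350 = +0.001216
∂h/∂y = [65·(+0.11) − (-190)·(+0.17)] / -17350 = -0.002274
Flow direction (−∇h) has components (-0.001216 E, +0.002274 N).
Azimuth = atan2(E, N) = atan2(-0.001216, +0.002274) = 331.9° ≈ 332°.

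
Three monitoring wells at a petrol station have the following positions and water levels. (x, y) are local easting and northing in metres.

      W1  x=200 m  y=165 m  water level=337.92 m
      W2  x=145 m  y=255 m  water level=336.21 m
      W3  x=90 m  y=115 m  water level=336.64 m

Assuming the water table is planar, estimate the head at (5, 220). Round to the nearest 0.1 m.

334.3 m

Differences from W1: to W2 (Δx, Δy, Δh) = (-55, 90, -1.71); to W3 = (-110, -50, -1.28).
Determinant of the coordinate differences = (-55)·(-50) − (-110)·90 = 12650.
∂h/∂x = [(-1.71)·(-50) − (-1.28)·90] / 12650 = +0.01587
∂h/∂y = [(-55)·(-1.28) − (-110)·(-1.71)] / 12650 = -0.009304
h(5, 220) = 337.92 + (+0.01587)·(-195) + (-0.009304)·(55) = 337.92 -3.094 -0.512 = 334.314 m.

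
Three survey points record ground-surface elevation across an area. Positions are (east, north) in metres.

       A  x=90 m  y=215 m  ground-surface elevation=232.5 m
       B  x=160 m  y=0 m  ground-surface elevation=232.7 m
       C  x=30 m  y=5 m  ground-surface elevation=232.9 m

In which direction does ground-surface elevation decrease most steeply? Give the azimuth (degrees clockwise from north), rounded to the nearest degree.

048°

Taking A as reference: B−A = (70, -215, +0.2); C−A = (-60, -210, +0.4).
Determinant of the coordinate differences = 70·(-210) − (-60)·(-215) = -27600.
∂z/∂x = [(+0.2)·(-210) − (+0.4)·(-215)] / -27600 = -0.001594
∂z/∂y = [70·(+0.4) − (-60)·(+0.2)] / -27600 = -0.001449
Steepest decrease is along −∇f: components (+0.001594 E, +0.001449 N).
Azimuth = atan2(+0.001594, +0.001449) = 47.7° ≈ 048°.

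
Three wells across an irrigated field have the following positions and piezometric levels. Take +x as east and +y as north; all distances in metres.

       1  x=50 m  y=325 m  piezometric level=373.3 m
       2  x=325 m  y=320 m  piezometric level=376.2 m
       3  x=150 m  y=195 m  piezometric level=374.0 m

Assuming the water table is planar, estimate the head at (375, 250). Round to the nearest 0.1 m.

Three-point gradient (reference 1): Δ to 2 = (275, -5, +2.9), Δ to 3 = (100, -130, +0.7).
∂h/∂x = +0.01060, ∂h/∂y = +0.002766 (det = -35250).
h(375, 250) = 373.3 + (+0.01060)·(325) + (+0.002766)·(-75) = 373.3 +3.444 -0.207 = 376.536 m.

376.5 m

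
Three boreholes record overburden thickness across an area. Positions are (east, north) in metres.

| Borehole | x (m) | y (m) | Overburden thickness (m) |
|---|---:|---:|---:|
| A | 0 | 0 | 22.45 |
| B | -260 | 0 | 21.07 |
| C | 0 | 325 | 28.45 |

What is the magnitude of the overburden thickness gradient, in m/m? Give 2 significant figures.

0.019 m/m

∂d/∂x = (21.07 − 22.45) / (-260 − 0) = +0.005308
∂d/∂y = (28.45 − 22.45) / (325 − 0) = +0.01846
|∇f| = √(0.005308² + 0.01846²) = 0.01921 m/m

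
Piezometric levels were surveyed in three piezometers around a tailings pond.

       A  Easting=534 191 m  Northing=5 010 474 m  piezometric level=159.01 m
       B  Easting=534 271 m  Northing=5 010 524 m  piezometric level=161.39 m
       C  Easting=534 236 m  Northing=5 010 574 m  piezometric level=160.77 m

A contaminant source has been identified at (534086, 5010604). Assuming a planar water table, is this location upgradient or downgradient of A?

Taking A as reference: B−A = (80, 50, +2.38); C−A = (45, 100, +1.76).
Determinant of the coordinate differences = 80·100 − 45·50 = 5750.
∂h/∂x = [(+2.38)·100 − (+1.76)·50] / 5750 = +0.02609
∂h/∂y = [80·(+1.76) − 45·(+2.38)] / 5750 = +0.005861
Head at (534086, 5010604) = 159.01 + (+0.02609)·(-105) + (+0.005861)·(130) = 157.03 m.
That is lower than the 159.01 m at A, so the point is downgradient.

downgradient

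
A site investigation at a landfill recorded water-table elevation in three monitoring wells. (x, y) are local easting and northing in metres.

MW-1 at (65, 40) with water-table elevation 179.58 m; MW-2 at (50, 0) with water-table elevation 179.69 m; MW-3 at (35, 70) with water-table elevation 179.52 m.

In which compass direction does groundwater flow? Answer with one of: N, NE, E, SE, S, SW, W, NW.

N

Taking MW-1 as reference: MW-2−MW-1 = (-15, -40, +0.11); MW-3−MW-1 = (-30, 30, -0.06).
Determinant of the coordinate differences = (-15)·30 − (-30)·(-40) = -1650.
∂h/∂x = [(+0.11)·30 − (-0.06)·(-40)] / -1650 = -0.0005455
∂h/∂y = [(-15)·(-0.06) − (-30)·(+0.11)] / -1650 = -0.002545
Flow = −∇h = (+0.0005455 east, +0.002545 north), which points north.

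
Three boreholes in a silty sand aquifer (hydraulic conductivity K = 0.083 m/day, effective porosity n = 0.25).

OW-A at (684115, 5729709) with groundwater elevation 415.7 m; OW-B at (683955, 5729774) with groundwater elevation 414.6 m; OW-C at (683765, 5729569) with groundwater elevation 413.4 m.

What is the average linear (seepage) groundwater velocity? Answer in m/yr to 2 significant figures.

Differences from OW-A: to OW-B (Δx, Δy, Δh) = (-160, 65, -1.1); to OW-C = (-350, -140, -2.3).
Determinant of the coordinate differences = (-160)·(-140) − (-350)·65 = 45150.
∂h/∂x = [(-1.1)·(-140) − (-2.3)·65] / 45150 = +0.006722
∂h/∂y = [(-160)·(-2.3) − (-350)·(-1.1)] / 45150 = -0.0003765
|∇h| = √(0.006722² + -0.0003765²) = 0.006733
Seepage velocity v = K·i/n = 0.083 × 0.006733 / 0.25 = 0.002235 m/day = 0.8163 m/yr.

0.82 m/yr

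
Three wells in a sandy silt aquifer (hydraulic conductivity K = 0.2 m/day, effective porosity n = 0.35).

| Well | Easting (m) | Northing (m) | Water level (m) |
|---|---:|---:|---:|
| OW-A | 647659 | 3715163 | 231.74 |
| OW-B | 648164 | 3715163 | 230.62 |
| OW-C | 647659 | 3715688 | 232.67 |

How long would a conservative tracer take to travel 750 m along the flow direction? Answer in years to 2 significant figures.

1300 years

∂h/∂x = (230.62 − 231.74) / (648164 − 647659) = -0.002218
∂h/∂y = (232.67 − 231.74) / (3715688 − 3715163) = +0.001771
|∇h| = √(-0.002218² + 0.001771²) = 0.002838
Seepage velocity v = K·i/n = 0.2 × 0.002838 / 0.35 = 0.001622 m/day.
t = 750 / 0.001622 = 4.624e+05 days = 1.27e+03 years.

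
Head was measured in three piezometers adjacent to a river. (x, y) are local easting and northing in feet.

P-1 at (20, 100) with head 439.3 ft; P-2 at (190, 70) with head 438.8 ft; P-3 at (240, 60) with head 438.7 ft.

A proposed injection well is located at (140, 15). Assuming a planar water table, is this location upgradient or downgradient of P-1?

upgradient

Three-point gradient (reference P-1): Δ to P-2 = (170, -30, -0.5), Δ to P-3 = (220, -40, -0.6).
∂h/∂x = -0.010000, ∂h/∂y = -0.04000 (det = -200).
Head at (140, 15) = 439.3 + (-0.010000)·(120) + (-0.04000)·(-85) = 441.50 ft.
That is higher than the 439.3 ft at P-1, so the point is upgradient.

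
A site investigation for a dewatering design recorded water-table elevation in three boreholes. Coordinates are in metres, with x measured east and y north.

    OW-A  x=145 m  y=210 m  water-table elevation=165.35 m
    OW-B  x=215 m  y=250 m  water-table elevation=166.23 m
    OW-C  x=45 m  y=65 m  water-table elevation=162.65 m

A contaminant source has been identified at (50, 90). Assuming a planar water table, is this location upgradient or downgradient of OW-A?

downgradient

With h = a·x + b·y + c and OW-A as origin, the differences give:
  70·a + 40·b = +0.88
  (-100)·a + (-145)·b = -2.70
Eliminate b (×(-145) and ×40, subtract): -6150·a = -19.600 → a = ∂h/∂x = +0.003187
Back-substitute: b = ∂h/∂y = +0.01642.
Head at (50, 90) = 165.35 + (+0.003187)·(-95) + (+0.01642)·(-120) = 163.08 m.
That is lower than the 165.35 m at OW-A, so the point is downgradient.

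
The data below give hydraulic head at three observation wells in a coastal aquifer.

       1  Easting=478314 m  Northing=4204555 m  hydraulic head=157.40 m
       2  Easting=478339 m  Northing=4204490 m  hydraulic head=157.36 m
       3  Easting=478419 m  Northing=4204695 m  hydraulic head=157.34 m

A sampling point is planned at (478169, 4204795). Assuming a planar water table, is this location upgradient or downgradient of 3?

upgradient

With h = a·x + b·y + c and 1 as origin, the differences give:
  25·a + (-65)·b = -0.04
  105·a + 140·b = -0.06
Eliminate b (×140 and ×(-65), subtract): 10325·a = -9.500 → a = ∂h/∂x = -0.0009201
Back-substitute: b = ∂h/∂y = +0.0002615.
Head at (478169, 4204795) = 157.40 + (-0.0009201)·(-145) + (+0.0002615)·(240) = 157.60 m.
That is higher than the 157.34 m at 3, so the point is upgradient.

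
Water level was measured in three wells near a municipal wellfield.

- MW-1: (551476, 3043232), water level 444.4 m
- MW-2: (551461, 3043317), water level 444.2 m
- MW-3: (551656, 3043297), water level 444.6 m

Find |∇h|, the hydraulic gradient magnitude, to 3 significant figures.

0.00274

Differences from MW-1: to MW-2 (Δx, Δy, Δh) = (-15, 85, -0.2); to MW-3 = (180, 65, +0.2).
Determinant of the coordinate differences = (-15)·65 − 180·85 = -16275.
∂h/∂x = [(-0.2)·65 − (+0.2)·85] / -16275 = +0.001843
∂h/∂y = [(-15)·(+0.2) − 180·(-0.2)] / -16275 = -0.002028
|∇h| = √(0.001843² + -0.002028²) = 0.00274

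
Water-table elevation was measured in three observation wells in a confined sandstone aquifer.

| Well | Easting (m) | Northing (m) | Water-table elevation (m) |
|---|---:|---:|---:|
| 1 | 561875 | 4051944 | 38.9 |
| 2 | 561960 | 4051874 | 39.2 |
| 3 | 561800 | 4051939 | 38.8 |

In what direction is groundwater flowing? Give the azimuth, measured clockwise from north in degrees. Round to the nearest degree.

329°

Three-point gradient (reference 1): Δ to 2 = (85, -70, +0.3), Δ to 3 = (-75, -5, -0.1).
∂h/∂x = +0.001498, ∂h/∂y = -0.002467 (det = -5675).
Flow direction (−∇h) has components (-0.001498 E, +0.002467 N).
Azimuth = atan2(E, N) = atan2(-0.001498, +0.002467) = 328.7° ≈ 329°.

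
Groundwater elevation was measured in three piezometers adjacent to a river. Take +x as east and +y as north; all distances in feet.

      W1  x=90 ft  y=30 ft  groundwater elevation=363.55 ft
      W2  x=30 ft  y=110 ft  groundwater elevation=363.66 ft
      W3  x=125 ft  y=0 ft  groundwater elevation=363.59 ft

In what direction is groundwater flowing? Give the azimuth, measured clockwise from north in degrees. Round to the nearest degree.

Differences from W1: to W2 (Δx, Δy, Δh) = (-60, 80, +0.11); to W3 = (35, -30, +0.04).
Determinant of the coordinate differences = (-60)·(-30) − 35·80 = -1000.
∂h/∂x = [(+0.11)·(-30) − (+0.04)·80] / -1000 = +0.006500
∂h/∂y = [(-60)·(+0.04) − 35·(+0.11)] / -1000 = +0.006250
Flow direction (−∇h) has components (-0.006500 E, -0.006250 N).
Azimuth = atan2(E, N) = atan2(-0.006500, -0.006250) = 226.1° ≈ 226°.

226°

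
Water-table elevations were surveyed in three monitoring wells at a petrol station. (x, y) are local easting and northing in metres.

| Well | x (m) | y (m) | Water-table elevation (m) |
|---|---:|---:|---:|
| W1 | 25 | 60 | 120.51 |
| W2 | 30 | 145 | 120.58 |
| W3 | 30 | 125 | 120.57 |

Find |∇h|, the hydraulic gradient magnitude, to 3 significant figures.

0.00552

With h = a·x + b·y + c and W1 as origin, the differences give:
  5·a + 85·b = +0.07
  5·a + 65·b = +0.06
Eliminate b (×65 and ×85, subtract): -100·a = -0.550 → a = ∂h/∂x = +0.005500
Back-substitute: b = ∂h/∂y = +0.0005000.
|∇h| = √(0.005500² + 0.0005000²) = 0.005523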